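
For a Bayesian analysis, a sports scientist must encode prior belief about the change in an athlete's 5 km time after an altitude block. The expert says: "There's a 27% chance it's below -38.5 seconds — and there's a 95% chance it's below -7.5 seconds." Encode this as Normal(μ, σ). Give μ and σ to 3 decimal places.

The p-quantile of Normal(μ,σ) is μ + z_p·σ, with z_{0.27} = -0.6128 and z_{0.95} = 1.645.
Eliminate σ: μ = (z₂·x₁ − z₁·x₂)/(z₂ − z₁) = (1.645·-38.5 − (-0.6128)·-7.5)/2.258 = -30.085.
Then σ = (x₂ − x₁)/(z₂ − z₁) = (-7.5 − -38.5)/2.258 = 13.731.

μ = -30.085, σ = 13.731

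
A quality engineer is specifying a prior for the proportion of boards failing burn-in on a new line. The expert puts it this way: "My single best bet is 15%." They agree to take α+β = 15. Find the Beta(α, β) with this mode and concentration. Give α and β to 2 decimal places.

α = 2.95, β = 12.05

For α,β > 1 the Beta mode is (α−1)/(α+β−2). With α+β = 15, the mode is (α−1)/13.
Set (α−1)/13 = 0.15 → α = 1 + 0.15·13 = 2.95.
β = 15 − α = 12.05.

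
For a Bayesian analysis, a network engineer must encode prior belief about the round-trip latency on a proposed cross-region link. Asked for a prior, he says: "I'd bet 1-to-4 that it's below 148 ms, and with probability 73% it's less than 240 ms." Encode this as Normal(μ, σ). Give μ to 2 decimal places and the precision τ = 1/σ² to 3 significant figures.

μ = 201.24, τ = 0.00025

For Normal(μ,σ), the p-quantile is μ + z_p·σ. Here z_{0.2} = -0.8416, z_{0.73} = 0.6128.
So 148 = μ − 0.8416σ and 240 = μ + 0.6128σ.
Subtracting: σ = (240 − 148)/(0.6128 − (-0.8416)) = 63.25.
Then μ = 148 − (-0.8416)·63.25 = 201.24.
Precision τ = 1/σ² = 1/63.25² = 0.00025.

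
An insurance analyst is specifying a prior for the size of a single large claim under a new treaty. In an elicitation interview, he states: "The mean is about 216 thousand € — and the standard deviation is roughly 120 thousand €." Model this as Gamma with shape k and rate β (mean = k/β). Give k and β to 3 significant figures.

For Gamma(k, rate β): mean = k/β, variance = k/β², so CV = 1/√k.
CV = SD/mean = 120/216 = 0.5556, hence k = 1/CV² = 3.24.
Then β = k/mean = 3.24/216 = 0.015.

k ≈ 3.24, β ≈ 0.015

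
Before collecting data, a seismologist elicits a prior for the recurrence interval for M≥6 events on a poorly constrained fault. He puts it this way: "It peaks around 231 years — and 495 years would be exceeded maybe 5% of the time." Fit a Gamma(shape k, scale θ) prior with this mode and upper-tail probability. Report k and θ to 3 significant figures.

Gamma(k,θ) with k>1 has mode (k−1)θ, so θ = 231/(k−1).
Need P(X < 495) = 0.95 with θ tied to k this way. Start at k = 2, θ = 231: P(X<495) ≈ 0.631.
Too low — raise k to concentrate. Iterating converges to k ≈ 5.75.
Then θ = 231/(5.75−1) ≈ 48.7.

k ≈ 5.75, θ ≈ 48.7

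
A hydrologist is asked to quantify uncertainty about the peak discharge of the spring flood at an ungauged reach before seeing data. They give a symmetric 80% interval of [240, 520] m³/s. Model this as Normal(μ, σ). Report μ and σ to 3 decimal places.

A symmetric 80% interval runs μ ± z·σ with z = 1.282.
Half-width = 140, so σ = 140/1.282 = 109.243.
μ is the interval midpoint, 380.000.

μ = 380.000, σ = 109.243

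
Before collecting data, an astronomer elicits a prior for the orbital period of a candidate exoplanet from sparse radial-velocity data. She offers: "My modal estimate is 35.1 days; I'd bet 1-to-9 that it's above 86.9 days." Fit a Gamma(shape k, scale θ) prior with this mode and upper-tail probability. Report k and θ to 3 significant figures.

Gamma(k,θ) with k>1 has mode (k−1)θ, so θ = 35.1/(k−1).
Need P(X < 86.9) = 0.9 with θ tied to k this way. Start at k = 2, θ = 35.1: P(X<86.9) ≈ 0.708.
Too low — raise k to concentrate. Iterating converges to k ≈ 3.34.
Then θ = 35.1/(3.34−1) ≈ 15.

k ≈ 3.34, θ ≈ 15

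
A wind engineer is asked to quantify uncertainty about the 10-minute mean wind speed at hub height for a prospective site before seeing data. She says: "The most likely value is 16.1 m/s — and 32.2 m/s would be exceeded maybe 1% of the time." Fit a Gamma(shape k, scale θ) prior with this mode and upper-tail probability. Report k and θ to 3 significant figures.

Gamma(k,θ) with k>1 has mode (k−1)θ, so θ = 16.1/(k−1).
Need P(X < 32.2) = 0.99 with θ tied to k this way. Start at k = 2, θ = 16.1: P(X<32.2) ≈ 0.594.
Too low — raise k to concentrate. Iterating converges to k ≈ 11.2.
Then θ = 16.1/(11.2−1) ≈ 1.57.

k ≈ 11.2, θ ≈ 1.57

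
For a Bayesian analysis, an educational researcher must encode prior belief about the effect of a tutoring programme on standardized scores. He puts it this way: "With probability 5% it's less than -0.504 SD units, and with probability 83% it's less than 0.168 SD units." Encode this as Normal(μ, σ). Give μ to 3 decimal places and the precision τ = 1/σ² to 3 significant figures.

The p-quantile of Normal(μ,σ) is μ + z_p·σ, with z_{0.05} = -1.645 and z_{0.83} = 0.9542.
Eliminate σ: μ = (z₂·x₁ − z₁·x₂)/(z₂ − z₁) = (0.9542·-0.504 − (-1.645)·0.168)/2.599 = -0.079.
Then σ = (x₂ − x₁)/(z₂ − z₁) = (0.168 − -0.504)/2.599 = 0.259.
Precision τ = 1/σ² = 1/0.2586² = 15.

μ = -0.079, τ = 15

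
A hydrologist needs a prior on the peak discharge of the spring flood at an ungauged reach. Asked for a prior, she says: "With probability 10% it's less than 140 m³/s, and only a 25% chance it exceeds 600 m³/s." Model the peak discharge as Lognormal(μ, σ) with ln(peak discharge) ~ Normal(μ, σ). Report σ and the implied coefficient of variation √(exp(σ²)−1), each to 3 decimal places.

If T ~ Lognormal(μ,σ) then ln T ~ Normal(μ,σ), so the p-quantile of ln T is μ + z_p·σ.
ln(140) = 4.942 and ln(600) = 6.397; z_{0.1} = -1.282, z_{0.75} = 0.6745.
σ = (6.397 − 4.942)/(0.6745 − (-1.282)) = 0.744.
μ = 4.942 − (-1.282)·0.744 = 5.895.
CV = √(exp(σ²)−1) = √(exp(0.5535)−1) = 0.860.

σ ≈ 0.744, CV ≈ 0.860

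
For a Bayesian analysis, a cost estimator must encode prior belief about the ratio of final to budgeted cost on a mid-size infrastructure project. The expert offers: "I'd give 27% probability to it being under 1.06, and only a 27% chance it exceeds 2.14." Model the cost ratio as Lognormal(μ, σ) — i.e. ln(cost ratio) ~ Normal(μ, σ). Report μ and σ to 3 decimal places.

If T ~ Lognormal(μ,σ) then ln T ~ Normal(μ,σ), so the p-quantile of ln T is μ + z_p·σ.
ln(1.06) = 0.05827 and ln(2.14) = 0.7608; z_{0.27} = -0.6128, z_{0.73} = 0.6128.
σ = (0.7608 − 0.05827)/(0.6128 − (-0.6128)) = 0.573.
μ = 0.05827 − (-0.6128)·0.573 = 0.410.

μ ≈ 0.410, σ ≈ 0.573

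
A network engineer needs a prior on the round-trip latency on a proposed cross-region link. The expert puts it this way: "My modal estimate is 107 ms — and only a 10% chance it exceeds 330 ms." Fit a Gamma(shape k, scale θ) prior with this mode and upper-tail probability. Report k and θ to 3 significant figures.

Gamma(k,θ) with k>1 has mode (k−1)θ, so θ = 107/(k−1).
Need P(X < 330) = 0.9 with θ tied to k this way. Start at k = 2, θ = 107: P(X<330) ≈ 0.813.
Too low — raise k to concentrate. Iterating converges to k ≈ 2.5.
Then θ = 107/(2.5−1) ≈ 71.6.

k ≈ 2.5, θ ≈ 71.6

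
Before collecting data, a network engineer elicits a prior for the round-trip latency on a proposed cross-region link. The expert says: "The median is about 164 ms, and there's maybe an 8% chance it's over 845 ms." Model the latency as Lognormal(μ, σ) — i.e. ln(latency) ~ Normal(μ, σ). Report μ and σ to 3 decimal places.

μ ≈ 5.100, σ ≈ 1.167

If T ~ Lognormal(μ,σ) then ln T ~ Normal(μ,σ), so the p-quantile of ln T is μ + z_p·σ.
ln(164) = 5.1 and ln(845) = 6.739; z_{0.5} = 0, z_{0.92} = 1.405.
σ = (6.739 − 5.1)/(1.405 − (0)) = 1.167.
μ = 5.1 − (0)·1.167 = 5.100.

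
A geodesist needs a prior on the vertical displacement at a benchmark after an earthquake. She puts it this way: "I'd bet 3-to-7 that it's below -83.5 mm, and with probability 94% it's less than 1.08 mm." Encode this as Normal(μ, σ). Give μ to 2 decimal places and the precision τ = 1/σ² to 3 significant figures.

The p-quantile of Normal(μ,σ) is μ + z_p·σ, with z_{0.3} = -0.5244 and z_{0.94} = 1.555.
Eliminate σ: μ = (z₂·x₁ − z₁·x₂)/(z₂ − z₁) = (1.555·-83.5 − (-0.5244)·1.08)/2.079 = -62.17.
Then σ = (x₂ − x₁)/(z₂ − z₁) = (1.08 − -83.5)/2.079 = 40.68.
Precision τ = 1/σ² = 1/40.68² = 0.000604.

μ = -62.17, τ = 0.000604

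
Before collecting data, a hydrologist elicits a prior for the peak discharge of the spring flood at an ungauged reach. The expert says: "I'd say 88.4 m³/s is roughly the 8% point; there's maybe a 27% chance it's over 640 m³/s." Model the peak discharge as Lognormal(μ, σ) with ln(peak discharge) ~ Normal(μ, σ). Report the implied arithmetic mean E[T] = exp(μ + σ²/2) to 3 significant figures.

E[T] ≈ 568 m³/s

If T ~ Lognormal(μ,σ) then ln T ~ Normal(μ,σ), so the p-quantile of ln T is μ + z_p·σ.
ln(88.4) = 4.482 and ln(640) = 6.461; z_{0.08} = -1.405, z_{0.73} = 0.6128.
σ = (6.461 − 4.482)/(0.6128 − (-1.405)) = 0.981.
μ = 4.482 − (-1.405)·0.981 = 5.860.
E[T] = exp(μ + σ²/2) = exp(5.860 + 0.4812) = 568 m³/s.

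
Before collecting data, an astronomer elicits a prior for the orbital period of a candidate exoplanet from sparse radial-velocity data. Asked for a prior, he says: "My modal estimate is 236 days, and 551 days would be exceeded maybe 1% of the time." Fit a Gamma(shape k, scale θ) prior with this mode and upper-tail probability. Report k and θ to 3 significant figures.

Gamma(k,θ) with k>1 has mode (k−1)θ, so θ = 236/(k−1).
Need P(X < 551) = 0.99 with θ tied to k this way. Start at k = 2, θ = 236: P(X<551) ≈ 0.677.
Too low — raise k to concentrate. Iterating converges to k ≈ 7.62.
Then θ = 236/(7.62−1) ≈ 35.6.

k ≈ 7.62, θ ≈ 35.6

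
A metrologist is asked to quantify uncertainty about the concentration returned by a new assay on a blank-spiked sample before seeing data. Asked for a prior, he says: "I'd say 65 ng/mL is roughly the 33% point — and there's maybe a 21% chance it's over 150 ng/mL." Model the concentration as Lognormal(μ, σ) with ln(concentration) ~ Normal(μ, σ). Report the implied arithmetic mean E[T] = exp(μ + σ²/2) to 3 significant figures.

E[T] ≈ 109 ng/mL

If T ~ Lognormal(μ,σ) then ln T ~ Normal(μ,σ), so the p-quantile of ln T is μ + z_p·σ.
ln(65) = 4.174 and ln(150) = 5.011; z_{0.33} = -0.4399, z_{0.79} = 0.8064.
σ = (5.011 − 4.174)/(0.8064 − (-0.4399)) = 0.671.
μ = 4.174 − (-0.4399)·0.671 = 4.470.
E[T] = exp(μ + σ²/2) = exp(4.470 + 0.2251) = 109 ng/mL.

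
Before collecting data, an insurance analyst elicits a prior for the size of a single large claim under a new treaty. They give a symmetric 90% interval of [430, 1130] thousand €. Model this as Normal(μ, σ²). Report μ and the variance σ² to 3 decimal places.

μ = 780.000, σ² = 45277.410

A symmetric 90% interval runs μ ± z·σ with z = 1.645.
Half-width = 350, so σ = 350/1.645 = 212.7849 and σ² = 45277.410.
μ is the interval midpoint, 780.000.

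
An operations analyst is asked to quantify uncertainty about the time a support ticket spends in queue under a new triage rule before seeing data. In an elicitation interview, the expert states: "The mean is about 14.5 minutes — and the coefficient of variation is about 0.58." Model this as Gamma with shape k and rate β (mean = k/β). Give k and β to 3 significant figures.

k ≈ 2.97, β ≈ 0.205

For Gamma(k, rate β): mean = k/β, variance = k/β², so CV = 1/√k.
CV = 0.58, hence k = 1/CV² = 2.97.
Then β = k/mean = 2.97/14.5 = 0.205.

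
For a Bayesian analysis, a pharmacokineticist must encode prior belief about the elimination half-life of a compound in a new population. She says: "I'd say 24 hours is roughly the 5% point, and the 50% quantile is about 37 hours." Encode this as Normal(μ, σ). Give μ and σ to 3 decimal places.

For Normal(μ,σ), the p-quantile is μ + z_p·σ. Here z_{0.05} = -1.645, z_{0.5} = 0.
So 24 = μ − 1.645σ and 37 = μ + 0σ.
Subtracting: σ = (37 − 24)/(0 − (-1.645)) = 7.903.
Then μ = 24 − (-1.645)·7.903 = 37.000.

μ = 37.000, σ = 7.903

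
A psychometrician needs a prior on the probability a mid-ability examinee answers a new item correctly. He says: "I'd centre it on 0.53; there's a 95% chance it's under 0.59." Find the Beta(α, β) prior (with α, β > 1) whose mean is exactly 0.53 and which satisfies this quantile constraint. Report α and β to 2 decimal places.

α ≈ 98.16, β ≈ 87.04

With mean 0.53 fixed, write α = 0.53s, β = 0.47s where s = α+β.
Need P(θ < 0.59) = 0.95 under Beta(0.53s, 0.47s). Normal approximation: (q−m)/√(m(1−m)/s) ≈ z_{0.95} = 1.64, so s ≈ 0.53·0.47·(1.64)²/(0.59−0.53)² = 187.2.
At s = 187.2: P(θ<0.59) ≈ 0.951. Adjusting to match 0.95 gives s ≈ 185.20.
So α = 0.53·185.20 ≈ 98.16, β = 0.47·185.20 ≈ 87.04.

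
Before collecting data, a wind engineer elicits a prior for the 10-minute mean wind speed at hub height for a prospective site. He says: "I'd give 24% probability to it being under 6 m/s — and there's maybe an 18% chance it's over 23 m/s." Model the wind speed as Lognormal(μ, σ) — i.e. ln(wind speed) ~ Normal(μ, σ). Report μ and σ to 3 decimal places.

If T ~ Lognormal(μ,σ) then ln T ~ Normal(μ,σ), so the p-quantile of ln T is μ + z_p·σ.
ln(6) = 1.792 and ln(23) = 3.135; z_{0.24} = -0.7063, z_{0.82} = 0.9154.
σ = (3.135 − 1.792)/(0.9154 − (-0.7063)) = 0.829.
μ = 1.792 − (-0.7063)·0.829 = 2.377.

μ ≈ 2.377, σ ≈ 0.829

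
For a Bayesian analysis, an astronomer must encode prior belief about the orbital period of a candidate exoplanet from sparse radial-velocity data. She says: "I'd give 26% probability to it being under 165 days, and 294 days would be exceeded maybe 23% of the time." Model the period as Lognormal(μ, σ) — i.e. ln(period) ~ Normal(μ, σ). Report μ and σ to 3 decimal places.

μ ≈ 5.375, σ ≈ 0.418

If T ~ Lognormal(μ,σ) then ln T ~ Normal(μ,σ), so the p-quantile of ln T is μ + z_p·σ.
ln(165) = 5.106 and ln(294) = 5.684; z_{0.26} = -0.6433, z_{0.77} = 0.7388.
σ = (5.684 − 5.106)/(0.7388 − (-0.6433)) = 0.418.
μ = 5.106 − (-0.6433)·0.418 = 5.375.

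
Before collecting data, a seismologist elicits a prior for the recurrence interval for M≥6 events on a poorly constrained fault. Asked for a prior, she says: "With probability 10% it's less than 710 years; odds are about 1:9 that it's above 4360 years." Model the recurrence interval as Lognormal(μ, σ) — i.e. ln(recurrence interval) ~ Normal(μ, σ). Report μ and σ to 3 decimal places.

μ ≈ 7.473, σ ≈ 0.708

If T ~ Lognormal(μ,σ) then ln T ~ Normal(μ,σ), so the p-quantile of ln T is μ + z_p·σ.
ln(710) = 6.565 and ln(4360) = 8.38; z_{0.1} = -1.282, z_{0.9} = 1.282.
σ = (8.38 − 6.565)/(1.282 − (-1.282)) = 0.708.
μ = 6.565 − (-1.282)·0.708 = 7.473.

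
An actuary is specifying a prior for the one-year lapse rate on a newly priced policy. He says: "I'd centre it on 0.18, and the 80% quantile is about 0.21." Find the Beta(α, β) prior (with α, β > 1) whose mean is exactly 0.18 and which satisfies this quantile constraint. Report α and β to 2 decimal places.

α ≈ 20.01, β ≈ 91.16

With mean 0.18 fixed, write α = 0.18s, β = 0.82s where s = α+β.
Need P(θ < 0.21) = 0.8 under Beta(0.18s, 0.82s). Normal approximation: (q−m)/√(m(1−m)/s) ≈ z_{0.8} = 0.842, so s ≈ 0.18·0.82·(0.842)²/(0.21−0.18)² = 116.2.
At s = 116.2: P(θ<0.21) ≈ 0.805. Adjusting to match 0.8 gives s ≈ 111.17.
So α = 0.18·111.17 ≈ 20.01, β = 0.82·111.17 ≈ 91.16.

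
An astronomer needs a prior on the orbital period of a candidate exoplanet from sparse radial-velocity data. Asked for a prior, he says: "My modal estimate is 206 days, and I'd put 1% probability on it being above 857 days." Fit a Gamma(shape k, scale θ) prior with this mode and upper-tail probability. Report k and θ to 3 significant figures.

k ≈ 3.03, θ ≈ 101

Gamma(k,θ) with k>1 has mode (k−1)θ, so θ = 206/(k−1).
Need P(X < 857) = 0.99 with θ tied to k this way. Start at k = 2, θ = 206: P(X<857) ≈ 0.919.
Too low — raise k to concentrate. Iterating converges to k ≈ 3.03.
Then θ = 206/(3.03−1) ≈ 101.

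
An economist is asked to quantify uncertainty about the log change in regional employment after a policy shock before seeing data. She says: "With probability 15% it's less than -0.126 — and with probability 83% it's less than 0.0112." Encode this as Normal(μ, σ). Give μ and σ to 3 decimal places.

For Normal(μ,σ), the p-quantile is μ + z_p·σ. Here z_{0.15} = -1.036, z_{0.83} = 0.9542.
So -0.126 = μ − 1.036σ and 0.0112 = μ + 0.9542σ.
Subtracting: σ = (0.0112 − -0.126)/(0.9542 − (-1.036)) = 0.069.
Then μ = -0.126 − (-1.036)·0.069 = -0.055.

μ = -0.055, σ = 0.069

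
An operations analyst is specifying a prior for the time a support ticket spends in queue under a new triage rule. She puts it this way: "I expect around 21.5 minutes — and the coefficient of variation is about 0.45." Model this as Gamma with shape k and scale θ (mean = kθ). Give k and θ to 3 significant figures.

For Gamma(k, scale θ): mean = kθ, variance = kθ², so CV = 1/√k.
CV = 0.45, hence k = 1/CV² = 4.94.
Then θ = mean/k = 21.5/4.94 = 4.35.

k ≈ 4.94, θ ≈ 4.35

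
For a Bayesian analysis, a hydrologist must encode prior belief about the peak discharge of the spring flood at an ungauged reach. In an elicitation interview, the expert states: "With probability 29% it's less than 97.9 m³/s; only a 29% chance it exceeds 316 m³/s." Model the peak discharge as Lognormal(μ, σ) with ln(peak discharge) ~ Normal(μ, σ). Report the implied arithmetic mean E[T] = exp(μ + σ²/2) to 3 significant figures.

E[T] ≈ 308 m³/s

If T ~ Lognormal(μ,σ) then ln T ~ Normal(μ,σ), so the p-quantile of ln T is μ + z_p·σ.
ln(97.9) = 4.584 and ln(316) = 5.756; z_{0.29} = -0.5534, z_{0.71} = 0.5534.
σ = (5.756 − 4.584)/(0.5534 − (-0.5534)) = 1.059.
μ = 4.584 − (-0.5534)·1.059 = 5.170.
E[T] = exp(μ + σ²/2) = exp(5.170 + 0.5605) = 308 m³/s.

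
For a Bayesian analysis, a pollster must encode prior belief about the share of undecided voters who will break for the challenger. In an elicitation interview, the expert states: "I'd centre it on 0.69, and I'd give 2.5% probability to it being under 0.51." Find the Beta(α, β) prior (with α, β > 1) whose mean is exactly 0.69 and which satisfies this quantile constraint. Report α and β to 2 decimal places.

With mean 0.69 fixed, write α = 0.69s, β = 0.31s where s = α+β.
Need P(θ < 0.51) = 0.025 under Beta(0.69s, 0.31s). Normal approximation: (q−m)/√(m(1−m)/s) ≈ z_{0.025} = -1.96, so s ≈ 0.69·0.31·(-1.96)²/(0.51−0.69)² = 25.4.
At s = 25.4: P(θ<0.51) ≈ 0.030. Adjusting to match 0.025 gives s ≈ 27.84.
So α = 0.69·27.84 ≈ 19.21, β = 0.31·27.84 ≈ 8.63.

α ≈ 19.21, β ≈ 8.63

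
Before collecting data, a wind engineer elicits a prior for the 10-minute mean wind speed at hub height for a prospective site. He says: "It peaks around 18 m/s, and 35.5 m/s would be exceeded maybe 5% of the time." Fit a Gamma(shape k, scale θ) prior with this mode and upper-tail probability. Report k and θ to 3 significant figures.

Gamma(k,θ) with k>1 has mode (k−1)θ, so θ = 18/(k−1).
Need P(X < 35.5) = 0.95 with θ tied to k this way. Start at k = 2, θ = 18: P(X<35.5) ≈ 0.586.
Too low — raise k to concentrate. Iterating converges to k ≈ 7.01.
Then θ = 18/(7.01−1) ≈ 2.99.

k ≈ 7.01, θ ≈ 2.99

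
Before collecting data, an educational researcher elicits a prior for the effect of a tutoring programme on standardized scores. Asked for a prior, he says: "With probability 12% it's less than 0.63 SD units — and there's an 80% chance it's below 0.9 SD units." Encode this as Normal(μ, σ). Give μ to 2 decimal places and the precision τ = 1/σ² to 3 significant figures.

μ = 0.79, τ = 55.8

The p-quantile of Normal(μ,σ) is μ + z_p·σ, with z_{0.12} = -1.175 and z_{0.8} = 0.8416.
Eliminate σ: μ = (z₂·x₁ − z₁·x₂)/(z₂ − z₁) = (0.8416·0.63 − (-1.175)·0.9)/2.017 = 0.79.
Then σ = (x₂ − x₁)/(z₂ − z₁) = (0.9 − 0.63)/2.017 = 0.13.
Precision τ = 1/σ² = 1/0.1339² = 55.8.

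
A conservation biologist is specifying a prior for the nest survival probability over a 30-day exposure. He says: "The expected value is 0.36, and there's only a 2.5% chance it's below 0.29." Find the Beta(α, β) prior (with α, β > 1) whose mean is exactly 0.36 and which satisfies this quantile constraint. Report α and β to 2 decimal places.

α ≈ 61.71, β ≈ 109.70

With mean 0.36 fixed, write α = 0.36s, β = 0.64s where s = α+β.
Need P(θ < 0.29) = 0.025 under Beta(0.36s, 0.64s). Normal approximation: (q−m)/√(m(1−m)/s) ≈ z_{0.025} = -1.96, so s ≈ 0.36·0.64·(-1.96)²/(0.29−0.36)² = 180.6.
At s = 180.6: P(θ<0.29) ≈ 0.022. Adjusting to match 0.025 gives s ≈ 171.41.
So α = 0.36·171.41 ≈ 61.71, β = 0.64·171.41 ≈ 109.70.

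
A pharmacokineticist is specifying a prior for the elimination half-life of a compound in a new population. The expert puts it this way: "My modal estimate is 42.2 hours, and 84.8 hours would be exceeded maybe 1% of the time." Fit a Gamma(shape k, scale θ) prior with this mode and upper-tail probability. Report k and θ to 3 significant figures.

Gamma(k,θ) with k>1 has mode (k−1)θ, so θ = 42.2/(k−1).
Need P(X < 84.8) = 0.99 with θ tied to k this way. Start at k = 2, θ = 42.2: P(X<84.8) ≈ 0.597.
Too low — raise k to concentrate. Iterating converges to k ≈ 11.1.
Then θ = 42.2/(11.1−1) ≈ 4.19.

k ≈ 11.1, θ ≈ 4.19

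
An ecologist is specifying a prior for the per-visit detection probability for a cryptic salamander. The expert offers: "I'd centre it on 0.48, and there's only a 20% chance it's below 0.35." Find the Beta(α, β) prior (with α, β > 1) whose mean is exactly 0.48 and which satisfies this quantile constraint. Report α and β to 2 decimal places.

α ≈ 5.11, β ≈ 5.53

With mean 0.48 fixed, write α = 0.48s, β = 0.52s where s = α+β.
Need P(θ < 0.35) = 0.2 under Beta(0.48s, 0.52s). Normal approximation: (q−m)/√(m(1−m)/s) ≈ z_{0.2} = -0.842, so s ≈ 0.48·0.52·(-0.842)²/(0.35−0.48)² = 10.5.
At s = 10.5: P(θ<0.35) ≈ 0.202. Adjusting to match 0.2 gives s ≈ 10.64.
So α = 0.48·10.64 ≈ 5.11, β = 0.52·10.64 ≈ 5.53.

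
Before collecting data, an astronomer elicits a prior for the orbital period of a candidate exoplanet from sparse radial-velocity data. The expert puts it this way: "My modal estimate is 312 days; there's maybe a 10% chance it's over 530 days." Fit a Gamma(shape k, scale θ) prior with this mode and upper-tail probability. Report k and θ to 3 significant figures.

Gamma(k,θ) with k>1 has mode (k−1)θ, so θ = 312/(k−1).
Need P(X < 530) = 0.9 with θ tied to k this way. Start at k = 2, θ = 312: P(X<530) ≈ 0.506.
Too low — raise k to concentrate. Iterating converges to k ≈ 7.74.
Then θ = 312/(7.74−1) ≈ 46.3.

k ≈ 7.74, θ ≈ 46.3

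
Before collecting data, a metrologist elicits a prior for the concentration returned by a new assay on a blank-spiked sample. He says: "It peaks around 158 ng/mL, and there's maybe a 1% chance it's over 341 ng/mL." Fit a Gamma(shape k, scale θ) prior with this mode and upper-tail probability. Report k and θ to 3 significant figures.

Gamma(k,θ) with k>1 has mode (k−1)θ, so θ = 158/(k−1).
Need P(X < 341) = 0.99 with θ tied to k this way. Start at k = 2, θ = 158: P(X<341) ≈ 0.635.
Too low — raise k to concentrate. Iterating converges to k ≈ 9.18.
Then θ = 158/(9.18−1) ≈ 19.3.

k ≈ 9.18, θ ≈ 19.3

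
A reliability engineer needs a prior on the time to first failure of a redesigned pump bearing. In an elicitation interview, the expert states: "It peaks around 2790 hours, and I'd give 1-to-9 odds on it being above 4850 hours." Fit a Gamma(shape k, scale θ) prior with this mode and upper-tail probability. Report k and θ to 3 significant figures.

k ≈ 7.21, θ ≈ 449

Gamma(k,θ) with k>1 has mode (k−1)θ, so θ = 2790/(k−1).
Need P(X < 4850) = 0.9 with θ tied to k this way. Start at k = 2, θ = 2790: P(X<4850) ≈ 0.519.
Too low — raise k to concentrate. Iterating converges to k ≈ 7.21.
Then θ = 2790/(7.21−1) ≈ 449.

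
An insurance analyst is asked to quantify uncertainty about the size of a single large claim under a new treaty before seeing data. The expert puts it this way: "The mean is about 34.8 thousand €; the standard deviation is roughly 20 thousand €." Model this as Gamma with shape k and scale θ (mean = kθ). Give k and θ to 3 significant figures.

k ≈ 3.03, θ ≈ 11.5

For Gamma(k, scale θ): mean = kθ, variance = kθ², so CV = 1/√k.
CV = SD/mean = 20/34.8 = 0.5747, hence k = 1/CV² = 3.03.
Then θ = mean/k = 34.8/3.03 = 11.5.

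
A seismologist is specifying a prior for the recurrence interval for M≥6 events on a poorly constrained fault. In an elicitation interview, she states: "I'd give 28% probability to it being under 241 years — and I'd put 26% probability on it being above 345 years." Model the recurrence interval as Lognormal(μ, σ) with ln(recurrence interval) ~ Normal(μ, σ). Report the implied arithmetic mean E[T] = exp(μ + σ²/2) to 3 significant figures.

If T ~ Lognormal(μ,σ) then ln T ~ Normal(μ,σ), so the p-quantile of ln T is μ + z_p·σ.
ln(241) = 5.485 and ln(345) = 5.844; z_{0.28} = -0.5828, z_{0.74} = 0.6433.
σ = (5.844 − 5.485)/(0.6433 − (-0.5828)) = 0.293.
μ = 5.485 − (-0.5828)·0.293 = 5.655.
E[T] = exp(μ + σ²/2) = exp(5.655 + 0.0428) = 298 years.

E[T] ≈ 298 years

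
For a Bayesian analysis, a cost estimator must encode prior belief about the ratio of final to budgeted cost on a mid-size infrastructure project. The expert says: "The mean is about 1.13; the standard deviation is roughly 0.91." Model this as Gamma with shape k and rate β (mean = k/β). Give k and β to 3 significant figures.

k ≈ 1.54, β ≈ 1.36

For Gamma(k, rate β): mean = k/β, variance = k/β², so CV = 1/√k.
CV = SD/mean = 0.91/1.13 = 0.8053, hence k = 1/CV² = 1.54.
Then β = k/mean = 1.54/1.13 = 1.36.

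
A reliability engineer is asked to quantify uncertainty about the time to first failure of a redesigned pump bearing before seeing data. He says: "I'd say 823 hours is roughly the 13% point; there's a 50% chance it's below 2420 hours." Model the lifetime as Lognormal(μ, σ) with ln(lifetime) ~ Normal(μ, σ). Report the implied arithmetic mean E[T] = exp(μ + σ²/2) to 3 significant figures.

E[T] ≈ 3830 hours

If T ~ Lognormal(μ,σ) then ln T ~ Normal(μ,σ), so the p-quantile of ln T is μ + z_p·σ.
ln(823) = 6.713 and ln(2420) = 7.792; z_{0.13} = -1.126, z_{0.5} = 0.
σ = (7.792 − 6.713)/(0 − (-1.126)) = 0.958.
μ = 6.713 − (-1.126)·0.958 = 7.792.
E[T] = exp(μ + σ²/2) = exp(7.792 + 0.4584) = 3830 hours.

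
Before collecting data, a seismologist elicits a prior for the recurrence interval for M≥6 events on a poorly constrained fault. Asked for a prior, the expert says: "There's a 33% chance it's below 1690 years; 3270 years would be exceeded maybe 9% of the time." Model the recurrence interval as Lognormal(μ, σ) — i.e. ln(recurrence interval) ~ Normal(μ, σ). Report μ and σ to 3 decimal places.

μ ≈ 7.596, σ ≈ 0.371

If T ~ Lognormal(μ,σ) then ln T ~ Normal(μ,σ), so the p-quantile of ln T is μ + z_p·σ.
ln(1690) = 7.432 and ln(3270) = 8.093; z_{0.33} = -0.4399, z_{0.91} = 1.341.
σ = (8.093 − 7.432)/(1.341 − (-0.4399)) = 0.371.
μ = 7.432 − (-0.4399)·0.371 = 7.596.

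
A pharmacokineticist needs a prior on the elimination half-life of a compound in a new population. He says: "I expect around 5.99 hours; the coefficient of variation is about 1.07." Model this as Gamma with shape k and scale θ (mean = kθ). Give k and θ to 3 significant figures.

k ≈ 0.873, θ ≈ 6.86

For Gamma(k, scale θ): mean = kθ, variance = kθ², so CV = 1/√k.
CV = 1.07, hence k = 1/CV² = 0.873.
Then θ = mean/k = 5.99/0.873 = 6.86.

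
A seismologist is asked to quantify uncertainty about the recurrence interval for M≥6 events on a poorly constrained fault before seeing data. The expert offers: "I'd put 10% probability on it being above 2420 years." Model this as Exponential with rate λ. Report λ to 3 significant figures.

P(T > 2420.0) = e^(−λ·2420.0) = 0.1, so λ = −ln(0.1)/2420.0 = 0.000951.

λ ≈ 0.000951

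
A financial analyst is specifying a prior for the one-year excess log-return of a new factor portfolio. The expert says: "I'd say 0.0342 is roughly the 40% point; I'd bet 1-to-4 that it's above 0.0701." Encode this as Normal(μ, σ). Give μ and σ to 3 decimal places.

μ = 0.043, σ = 0.033

For Normal(μ,σ), the p-quantile is μ + z_p·σ. Here z_{0.4} = -0.2533, z_{0.8} = 0.8416.
So 0.0342 = μ − 0.2533σ and 0.0701 = μ + 0.8416σ.
Subtracting: σ = (0.0701 − 0.0342)/(0.8416 − (-0.2533)) = 0.033.
Then μ = 0.0342 − (-0.2533)·0.033 = 0.043.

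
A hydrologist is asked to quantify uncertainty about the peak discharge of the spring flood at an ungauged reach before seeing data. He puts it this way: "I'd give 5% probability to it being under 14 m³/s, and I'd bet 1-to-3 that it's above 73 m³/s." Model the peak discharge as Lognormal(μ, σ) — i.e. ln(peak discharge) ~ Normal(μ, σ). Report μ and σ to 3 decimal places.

If T ~ Lognormal(μ,σ) then ln T ~ Normal(μ,σ), so the p-quantile of ln T is μ + z_p·σ.
ln(14) = 2.639 and ln(73) = 4.29; z_{0.05} = -1.645, z_{0.75} = 0.6745.
σ = (4.29 − 2.639)/(0.6745 − (-1.645)) = 0.712.
μ = 2.639 − (-1.645)·0.712 = 3.810.

μ ≈ 3.810, σ ≈ 0.712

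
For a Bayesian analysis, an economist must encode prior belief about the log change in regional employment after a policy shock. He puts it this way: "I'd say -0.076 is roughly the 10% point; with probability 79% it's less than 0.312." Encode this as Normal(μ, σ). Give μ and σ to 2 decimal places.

μ = 0.16, σ = 0.19

For Normal(μ,σ), the p-quantile is μ + z_p·σ. Here z_{0.1} = -1.282, z_{0.79} = 0.8064.
So -0.076 = μ − 1.282σ and 0.312 = μ + 0.8064σ.
Subtracting: σ = (0.312 − -0.076)/(0.8064 − (-1.282)) = 0.19.
Then μ = -0.076 − (-1.282)·0.19 = 0.16.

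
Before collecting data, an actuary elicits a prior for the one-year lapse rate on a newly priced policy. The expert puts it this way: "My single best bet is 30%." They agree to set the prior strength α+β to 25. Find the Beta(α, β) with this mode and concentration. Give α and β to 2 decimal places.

α = 7.90, β = 17.10

For α,β > 1 the Beta mode is (α−1)/(α+β−2). With α+β = 25, the mode is (α−1)/23.
Set (α−1)/23 = 0.3 → α = 1 + 0.3·23 = 7.90.
β = 25 − α = 17.10.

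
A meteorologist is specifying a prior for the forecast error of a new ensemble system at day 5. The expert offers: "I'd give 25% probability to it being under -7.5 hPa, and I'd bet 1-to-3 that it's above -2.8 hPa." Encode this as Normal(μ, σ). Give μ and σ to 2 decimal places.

The p-quantile of Normal(μ,σ) is μ + z_p·σ, with z_{0.25} = -0.6745 and z_{0.75} = 0.6745.
Eliminate σ: μ = (z₂·x₁ − z₁·x₂)/(z₂ − z₁) = (0.6745·-7.5 − (-0.6745)·-2.8)/1.349 = -5.15.
Then σ = (x₂ − x₁)/(z₂ − z₁) = (-2.8 − -7.5)/1.349 = 3.48.

μ = -5.15, σ = 3.48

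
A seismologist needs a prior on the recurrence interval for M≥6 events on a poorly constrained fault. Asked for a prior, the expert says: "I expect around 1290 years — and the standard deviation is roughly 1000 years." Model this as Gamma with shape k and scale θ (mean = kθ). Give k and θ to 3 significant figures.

For Gamma(k, scale θ): mean = kθ, variance = kθ², so CV = 1/√k.
CV = SD/mean = 1000/1290 = 0.7752, hence k = 1/CV² = 1.66.
Then θ = mean/k = 1290/1.66 = 775.

k ≈ 1.66, θ ≈ 775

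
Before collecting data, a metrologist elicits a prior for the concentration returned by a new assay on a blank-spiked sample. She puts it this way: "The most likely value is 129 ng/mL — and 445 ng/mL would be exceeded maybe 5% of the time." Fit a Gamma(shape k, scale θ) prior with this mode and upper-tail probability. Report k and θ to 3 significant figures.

k ≈ 2.69, θ ≈ 76.4

Gamma(k,θ) with k>1 has mode (k−1)θ, so θ = 129/(k−1).
Need P(X < 445) = 0.95 with θ tied to k this way. Start at k = 2, θ = 129: P(X<445) ≈ 0.859.
Too low — raise k to concentrate. Iterating converges to k ≈ 2.69.
Then θ = 129/(2.69−1) ≈ 76.4.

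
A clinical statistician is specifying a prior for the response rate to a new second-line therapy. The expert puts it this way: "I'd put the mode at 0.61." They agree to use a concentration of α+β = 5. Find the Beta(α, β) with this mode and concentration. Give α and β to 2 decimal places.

For α,β > 1 the Beta mode is (α−1)/(α+β−2). With α+β = 5, the mode is (α−1)/3.
Set (α−1)/3 = 0.61 → α = 1 + 0.61·3 = 2.83.
β = 5 − α = 2.17.

α = 2.83, β = 2.17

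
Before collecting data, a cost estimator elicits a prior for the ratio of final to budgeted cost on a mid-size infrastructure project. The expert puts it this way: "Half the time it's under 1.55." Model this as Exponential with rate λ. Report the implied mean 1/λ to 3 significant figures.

Exponential median = ln 2 / λ, so λ = ln 2 / 1.55 = 0.447.
Mean = 1/λ = 2.24.

mean ≈ 2.24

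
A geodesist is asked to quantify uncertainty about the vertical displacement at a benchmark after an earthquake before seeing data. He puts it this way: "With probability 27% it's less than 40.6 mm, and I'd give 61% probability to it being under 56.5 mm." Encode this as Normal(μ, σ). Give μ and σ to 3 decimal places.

μ = 51.522, σ = 17.822

The p-quantile of Normal(μ,σ) is μ + z_p·σ, with z_{0.27} = -0.6128 and z_{0.61} = 0.2793.
Eliminate σ: μ = (z₂·x₁ − z₁·x₂)/(z₂ − z₁) = (0.2793·40.6 − (-0.6128)·56.5)/0.8921 = 51.522.
Then σ = (x₂ − x₁)/(z₂ − z₁) = (56.5 − 40.6)/0.8921 = 17.822.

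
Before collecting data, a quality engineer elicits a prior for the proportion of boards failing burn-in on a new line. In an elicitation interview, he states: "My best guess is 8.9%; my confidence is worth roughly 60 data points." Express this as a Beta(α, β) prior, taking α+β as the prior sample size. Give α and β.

Under the effective-sample-size interpretation, Beta(α, β) has prior mean α/(α+β) and prior sample size α+β.
So α+β = 60 and α/(α+β) = 0.089, giving α = 0.089·60 = 5.34 and β = 60 − 5.34 = 54.66.

α = 5.34, β = 54.66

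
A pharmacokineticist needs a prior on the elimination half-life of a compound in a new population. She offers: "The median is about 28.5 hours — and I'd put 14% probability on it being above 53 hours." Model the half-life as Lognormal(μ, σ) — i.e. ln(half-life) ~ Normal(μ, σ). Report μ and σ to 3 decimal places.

If T ~ Lognormal(μ,σ) then ln T ~ Normal(μ,σ), so the p-quantile of ln T is μ + z_p·σ.
ln(28.5) = 3.35 and ln(53) = 3.97; z_{0.5} = 0, z_{0.86} = 1.08.
σ = (3.97 − 3.35)/(1.08 − (0)) = 0.574.
μ = 3.35 − (0)·0.574 = 3.350.

μ ≈ 3.350, σ ≈ 0.574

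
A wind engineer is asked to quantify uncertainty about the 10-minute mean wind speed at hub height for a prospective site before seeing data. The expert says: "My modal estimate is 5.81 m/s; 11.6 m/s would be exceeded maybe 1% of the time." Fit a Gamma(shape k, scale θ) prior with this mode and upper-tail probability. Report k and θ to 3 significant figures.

k ≈ 11.3, θ ≈ 0.565

Gamma(k,θ) with k>1 has mode (k−1)θ, so θ = 5.81/(k−1).
Need P(X < 11.6) = 0.99 with θ tied to k this way. Start at k = 2, θ = 5.81: P(X<11.6) ≈ 0.593.
Too low — raise k to concentrate. Iterating converges to k ≈ 11.3.
Then θ = 5.81/(11.3−1) ≈ 0.565.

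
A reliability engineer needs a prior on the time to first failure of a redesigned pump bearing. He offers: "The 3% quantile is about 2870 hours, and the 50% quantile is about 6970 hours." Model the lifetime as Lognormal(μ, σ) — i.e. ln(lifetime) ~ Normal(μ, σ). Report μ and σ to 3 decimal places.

μ ≈ 8.849, σ ≈ 0.472

If T ~ Lognormal(μ,σ) then ln T ~ Normal(μ,σ), so the p-quantile of ln T is μ + z_p·σ.
ln(2870) = 7.962 and ln(6970) = 8.849; z_{0.03} = -1.881, z_{0.5} = 0.
σ = (8.849 − 7.962)/(0 − (-1.881)) = 0.472.
μ = 7.962 − (-1.881)·0.472 = 8.849.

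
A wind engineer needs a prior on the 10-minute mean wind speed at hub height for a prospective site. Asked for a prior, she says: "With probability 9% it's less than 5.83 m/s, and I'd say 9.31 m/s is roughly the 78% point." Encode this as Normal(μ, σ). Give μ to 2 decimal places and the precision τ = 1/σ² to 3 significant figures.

μ = 8.04, τ = 0.369

For Normal(μ,σ), the p-quantile is μ + z_p·σ. Here z_{0.09} = -1.341, z_{0.78} = 0.7722.
So 5.83 = μ − 1.341σ and 9.31 = μ + 0.7722σ.
Subtracting: σ = (9.31 − 5.83)/(0.7722 − (-1.341)) = 1.65.
Then μ = 5.83 − (-1.341)·1.65 = 8.04.
Precision τ = 1/σ² = 1/1.647² = 0.369.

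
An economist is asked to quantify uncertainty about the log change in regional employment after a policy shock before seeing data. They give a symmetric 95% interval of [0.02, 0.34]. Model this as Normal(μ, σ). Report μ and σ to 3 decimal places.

μ = 0.180, σ = 0.082

A symmetric 95% interval runs μ ± z·σ with z = 1.96.
Half-width = 0.16, so σ = 0.16/1.96 = 0.082.
μ is the interval midpoint, 0.180.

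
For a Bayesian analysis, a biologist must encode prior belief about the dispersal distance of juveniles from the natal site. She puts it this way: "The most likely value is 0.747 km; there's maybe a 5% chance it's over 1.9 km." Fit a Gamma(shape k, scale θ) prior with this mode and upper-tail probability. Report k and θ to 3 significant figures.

Gamma(k,θ) with k>1 has mode (k−1)θ, so θ = 0.747/(k−1).
Need P(X < 1.9) = 0.95 with θ tied to k this way. Start at k = 2, θ = 0.747: P(X<1.9) ≈ 0.722.
Too low — raise k to concentrate. Iterating converges to k ≈ 4.11.
Then θ = 0.747/(4.11−1) ≈ 0.24.

k ≈ 4.11, θ ≈ 0.24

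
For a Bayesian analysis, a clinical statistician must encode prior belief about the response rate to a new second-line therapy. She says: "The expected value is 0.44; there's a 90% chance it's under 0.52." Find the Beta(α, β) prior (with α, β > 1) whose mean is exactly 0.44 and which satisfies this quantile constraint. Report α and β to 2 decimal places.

α ≈ 27.96, β ≈ 35.59

With mean 0.44 fixed, write α = 0.44s, β = 0.56s where s = α+β.
Need P(θ < 0.52) = 0.9 under Beta(0.44s, 0.56s). Normal approximation: (q−m)/√(m(1−m)/s) ≈ z_{0.9} = 1.28, so s ≈ 0.44·0.56·(1.28)²/(0.52−0.44)² = 63.2.
At s = 63.2: P(θ<0.52) ≈ 0.899. Adjusting to match 0.9 gives s ≈ 63.54.
So α = 0.44·63.54 ≈ 27.96, β = 0.56·63.54 ≈ 35.59.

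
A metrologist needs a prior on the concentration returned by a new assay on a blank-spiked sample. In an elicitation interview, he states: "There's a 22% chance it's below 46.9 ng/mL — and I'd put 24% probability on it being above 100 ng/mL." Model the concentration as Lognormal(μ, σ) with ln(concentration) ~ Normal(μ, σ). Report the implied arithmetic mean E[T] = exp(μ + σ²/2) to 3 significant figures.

If T ~ Lognormal(μ,σ) then ln T ~ Normal(μ,σ), so the p-quantile of ln T is μ + z_p·σ.
ln(46.9) = 3.848 and ln(100) = 4.605; z_{0.22} = -0.7722, z_{0.76} = 0.7063.
σ = (4.605 − 3.848)/(0.7063 − (-0.7722)) = 0.512.
μ = 3.848 − (-0.7722)·0.512 = 4.243.
E[T] = exp(μ + σ²/2) = exp(4.243 + 0.1311) = 79.4 ng/mL.

E[T] ≈ 79.4 ng/mL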